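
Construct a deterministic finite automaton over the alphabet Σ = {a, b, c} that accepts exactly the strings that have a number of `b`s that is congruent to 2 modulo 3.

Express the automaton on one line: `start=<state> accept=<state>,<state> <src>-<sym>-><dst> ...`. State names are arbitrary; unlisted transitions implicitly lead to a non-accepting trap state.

The only thing that matters is how many `b`s have appeared, reduced mod 3. Use one state per residue: s0 for 0, …, s2 for 2. Reading `b` moves to the next residue; anything else stays put. s2 is accepting.
With 3 states:
        a   b   c  
>  s0   s0  s1  s0 
   s1   s1  s2  s1 
 * s2   s2  s0  s2 
(> = start, * = accepting)

start=s0 accept=s2 s0-a->s0 s0-b->s1 s0-c->s0 s1-a->s1 s1-b->s2 s1-c->s1 s2-a->s2 s2-b->s0 s2-c->s2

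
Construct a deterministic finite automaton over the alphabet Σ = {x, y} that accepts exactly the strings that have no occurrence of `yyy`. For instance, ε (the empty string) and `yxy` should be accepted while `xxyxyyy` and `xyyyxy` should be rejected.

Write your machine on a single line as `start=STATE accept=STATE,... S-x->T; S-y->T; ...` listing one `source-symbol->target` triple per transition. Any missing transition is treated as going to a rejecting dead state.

start=S0; accept=S0,S1,S2; S0-x->S0; S0-y->S1; S1-x->S0; S1-y->S2; S2-x->S0; S2-y->S3; S3-x->S3; S3-y->S3

Track partial matches of the forbidden pattern `yyy`. State S3 is a dead state reached once `yyy` has occurred; every other state accepts. S0 means no part of `yyy` is currently matched.
        x   y  
>* S0   S0  S1 
 * S1   S0  S2 
 * S2   S0  S3 
   S3   S3  S3 
(> = start, * = accepting)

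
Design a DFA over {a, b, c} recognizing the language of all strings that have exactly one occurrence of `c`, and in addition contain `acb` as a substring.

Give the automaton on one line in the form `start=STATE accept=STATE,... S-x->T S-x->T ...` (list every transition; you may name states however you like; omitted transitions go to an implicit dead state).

Handle the two conditions separately and then intersect. The first has 3 states tracking the count of `c`s, saturating at 2; the second has 4 states tracking whether and how much of `acb` has been seen. A product state is a pair (one from each), accepting exactly when both do.
        a   b   c  
>  q0   q1  q0  q2 
   q1   q1  q0  q3 
   q2   q4  q2  q5 
   q3   q4  q6  q5 
   q4   q4  q2  q7 
   q5   q8  q5  q5 
 * q6   q6  q6  q9 
   q7   q8  q9  q5 
   q8   q8  q5  q7 
   q9   q9  q9  q9 
(> = start, * = accepting)

start=q0 accept=q6 q0-a->q1 q0-b->q0 q0-c->q2 q1-a->q1 q1-b->q0 q1-c->q3 q2-a->q4 q2-b->q2 q2-c->q5 q3-a->q4 q3-b->q6 q3-c->q5 q4-a->q4 q4-b->q2 q4-c->q7 q5-a->q8 q5-b->q5 q5-c->q5 q6-a->q6 q6-b->q6 q6-c->q9 q7-a->q8 q7-b->q9 q7-c->q5 q8-a->q8 q8-b->q5 q8-c->q7 q9-a->q9 q9-b->q9 q9-c->q9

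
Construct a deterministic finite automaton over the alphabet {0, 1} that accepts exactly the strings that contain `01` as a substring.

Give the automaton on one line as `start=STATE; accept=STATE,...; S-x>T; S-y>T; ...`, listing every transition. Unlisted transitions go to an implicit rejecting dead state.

Track how much of `01` has been matched so far: state s0 is no progress, s2 is the absorbing accept state reached once `01` has occurred. Intermediate states record partial matches; on a mismatch, fall back to the longest reusable overlap.
        0   1  
>  s0   s1  s0 
   s1   s1  s2 
 * s2   s2  s2 
(> = start, * = accepting)

start=s0; accept=s2; s0-0>s1; s0-1>s0; s1-0>s1; s1-1>s2; s2-0>s2; s2-1>s2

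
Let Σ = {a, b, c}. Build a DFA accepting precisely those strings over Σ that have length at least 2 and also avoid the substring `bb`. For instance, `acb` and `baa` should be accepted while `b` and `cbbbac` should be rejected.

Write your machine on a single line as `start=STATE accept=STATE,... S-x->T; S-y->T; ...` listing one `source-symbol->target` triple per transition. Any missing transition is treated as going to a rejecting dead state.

Build one automaton per condition and run them in lockstep. The first has 4 states tracking the input length, saturating at 3; the second has 3 states tracking partial matches of the forbidden pattern `bb`. A product state is a pair (one from each), accepting exactly when both do. After merging equivalent states the machine shrinks.
6 states suffice.
        a   b   c  
>  q0   q1  q2  q1 
   q1   q3  q4  q3 
   q2   q3  q5  q3 
 * q3   q3  q4  q3 
 * q4   q3  q5  q3 
   q5   q5  q5  q5 
(> = start, * = accepting)

start=q0; accept=q3,q4; q0-a->q1; q0-b->q2; q0-c->q1; q1-a->q3; q1-b->q4; q1-c->q3; q2-a->q3; q2-b->q5; q2-c->q3; q3-a->q3; q3-b->q4; q3-c->q3; q4-a->q3; q4-b->q5; q4-c->q3; q5-a->q5; q5-b->q5; q5-c->q5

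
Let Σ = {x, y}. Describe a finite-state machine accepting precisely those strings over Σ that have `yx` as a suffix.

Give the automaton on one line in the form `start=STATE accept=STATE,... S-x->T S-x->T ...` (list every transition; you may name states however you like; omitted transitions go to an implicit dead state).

start=q0 accept=q2 q0-x->q0 q0-y->q1 q1-x->q2 q1-y->q1 q2-x->q0 q2-y->q1

Let each state record the length of the longest suffix of the input read so far that is also a prefix of `yx`. q1 means the last symbol is `y`; q2 means the last 2 symbols are `yx`. Accept only at q2, where the string currently ends in `yx`.
With 3 states:
        x   y  
>  q0   q0  q1 
   q1   q2  q1 
 * q2   q0  q1 
(> = start, * = accepting)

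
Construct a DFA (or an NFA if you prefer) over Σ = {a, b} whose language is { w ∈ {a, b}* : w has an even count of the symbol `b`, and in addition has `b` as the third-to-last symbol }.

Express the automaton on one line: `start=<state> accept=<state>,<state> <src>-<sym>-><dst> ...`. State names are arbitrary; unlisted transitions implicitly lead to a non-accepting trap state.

start=S0 accept=S12,S13,S19,S22 S0-a->S1 S0-b->S2 S1-a->S3 S1-b->S4 S2-a->S5 S2-b->S6 S3-a->S7 S3-b->S8 S4-a->S9 S4-b->S10 S5-a->S11 S5-b->S12 S6-a->S13 S6-b->S14 S7-a->S7 S7-b->S8 S8-a->S9 S8-b->S10 S9-a->S11 S9-b->S12 S10-a->S13 S10-b->S14 S11-a->S15 S11-b->S16 S12-a->S17 S12-b->S18 S13-a->S19 S13-b->S20 S14-a->S21 S14-b->S22 S15-a->S15 S15-b->S16 S16-a->S17 S16-b->S18 S17-a->S19 S17-b->S20 S18-a->S21 S18-b->S22 S19-a->S7 S19-b->S8 S20-a->S9 S20-b->S10 S21-a->S11 S21-b->S12 S22-a->S13 S22-b->S14

Run two small machines in parallel and take their product. The first has 2 states tracking the count of `b`s modulo 2; the second has 15 states tracking the last 3 symbols read. A product state is a pair (one from each), accepting exactly when both do.
With 23 states:
          a    b  
>  S0     S1   S2 
   S1     S3   S4 
   S2     S5   S6 
   S3     S7   S8 
   S4     S9  S10 
   S5    S11  S12 
   S6    S13  S14 
   S7     S7   S8 
   S8     S9  S10 
   S9    S11  S12 
   S10   S13  S14 
   S11   S15  S16 
 * S12   S17  S18 
 * S13   S19  S20 
   S14   S21  S22 
   S15   S15  S16 
   S16   S17  S18 
   S17   S19  S20 
   S18   S21  S22 
 * S19    S7   S8 
   S20    S9  S10 
   S21   S11  S12 
 * S22   S13  S14 
(> = start, * = accepting)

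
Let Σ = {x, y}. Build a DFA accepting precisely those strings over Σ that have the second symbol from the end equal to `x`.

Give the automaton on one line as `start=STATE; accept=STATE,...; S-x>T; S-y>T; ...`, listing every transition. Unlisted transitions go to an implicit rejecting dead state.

A DFA must remember the last 2 symbols (since which symbol is second-to-last isn't known until the input ends). Use one state per possible window of the last ≤2 symbols; accept from those whose window starts with `x`.
       x  y 
>  A   B  C 
   B   D  E 
   C   F  G 
 * D   D  E 
 * E   F  G 
   F   D  E 
   G   F  G 
(> = start, * = accepting)

start=A; accept=D,E; A-x>B; A-y>C; B-x>D; B-y>E; C-x>F; C-y>G; D-x>D; D-y>E; E-x>F; E-y>G; F-x>D; F-y>E; G-x>F; G-y>G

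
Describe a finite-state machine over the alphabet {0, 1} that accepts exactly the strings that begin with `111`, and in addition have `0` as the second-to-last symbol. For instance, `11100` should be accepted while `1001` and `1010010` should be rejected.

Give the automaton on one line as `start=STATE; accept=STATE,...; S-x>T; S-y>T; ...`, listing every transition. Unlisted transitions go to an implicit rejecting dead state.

Handle the two conditions separately and then intersect. One (5 states) tracks whether the input so far still matches the prefix `111`; the other (7 states) tracks the last 2 symbols read. Each combined state is a pair, one component from each; accept when both components accept. Equivalent product states are then merged.
An 8-state machine:
        0   1  
>  S0   S1  S2 
   S1   S1  S1 
   S2   S1  S3 
   S3   S1  S4 
   S4   S5  S4 
   S5   S6  S7 
 * S6   S6  S7 
 * S7   S5  S4 
(> = start, * = accepting)

start=S0; accept=S6,S7; S0-0>S1; S0-1>S2; S1-0>S1; S1-1>S1; S2-0>S1; S2-1>S3; S3-0>S1; S3-1>S4; S4-0>S5; S4-1>S4; S5-0>S6; S5-1>S7; S6-0>S6; S6-1>S7; S7-0>S5; S7-1>S4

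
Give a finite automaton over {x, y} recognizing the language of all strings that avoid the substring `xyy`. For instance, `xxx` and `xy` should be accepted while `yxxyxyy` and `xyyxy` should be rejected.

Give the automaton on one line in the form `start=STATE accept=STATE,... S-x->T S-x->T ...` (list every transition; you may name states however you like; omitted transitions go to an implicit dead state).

This is the complement of 'contains `xyy`'. Use the same substring-matching states — S0 through S3 holding how much of `xyy` has just been matched — but flip the accepting set: everything except the trap S3 accepts.
        x   y  
>* S0   S1  S0 
 * S1   S1  S2 
 * S2   S1  S3 
   S3   S3  S3 
(> = start, * = accepting)

start=S0 accept=S0,S1,S2 S0-x->S1 S0-y->S0 S1-x->S1 S1-y->S2 S2-x->S1 S2-y->S3 S3-x->S3 S3-y->S3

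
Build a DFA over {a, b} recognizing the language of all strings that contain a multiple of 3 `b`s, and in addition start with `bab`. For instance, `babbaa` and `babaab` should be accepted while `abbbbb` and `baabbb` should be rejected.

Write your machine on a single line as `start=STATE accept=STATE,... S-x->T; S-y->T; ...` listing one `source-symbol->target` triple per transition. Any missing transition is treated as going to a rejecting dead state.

Run two small machines in parallel and take their product. One (3 states) tracks the count of `b`s modulo 3; the other (5 states) tracks whether the input so far still matches the prefix `bab`. Each combined state is a pair, one component from each; accept when both components accept. Minimizing collapses redundant product states.
A 7-state machine:
        a   b  
>  q0   q1  q2 
   q1   q1  q1 
   q2   q3  q1 
   q3   q1  q4 
   q4   q4  q5 
 * q5   q5  q6 
   q6   q6  q4 
(> = start, * = accepting)

start=q0; accept=q5; q0-a->q1; q0-b->q2; q1-a->q1; q1-b->q1; q2-a->q3; q2-b->q1; q3-a->q1; q3-b->q4; q4-a->q4; q4-b->q5; q5-a->q5; q5-b->q6; q6-a->q6; q6-b->q4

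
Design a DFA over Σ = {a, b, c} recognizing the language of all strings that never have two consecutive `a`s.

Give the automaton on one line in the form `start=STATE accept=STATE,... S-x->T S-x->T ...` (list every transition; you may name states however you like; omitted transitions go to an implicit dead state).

Track partial matches of the forbidden pattern `aa`. State s2 is a dead state reached once `aa` has occurred; every other state accepts. s0 means no part of `aa` is currently matched.
3 states suffice.
        a   b   c  
>* s0   s1  s0  s0 
 * s1   s2  s0  s0 
   s2   s2  s2  s2 
(> = start, * = accepting)

start=s0 accept=s0,s1 s0-a->s1 s0-b->s0 s0-c->s0 s1-a->s2 s1-b->s0 s1-c->s0 s2-a->s2 s2-b->s2 s2-c->s2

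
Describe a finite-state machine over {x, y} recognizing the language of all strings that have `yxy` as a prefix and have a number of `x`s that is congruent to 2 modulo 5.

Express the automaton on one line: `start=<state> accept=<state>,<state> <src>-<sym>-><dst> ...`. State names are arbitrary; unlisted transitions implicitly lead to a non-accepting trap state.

Handle the two conditions separately and then intersect. One (5 states) tracks whether the input so far still matches the prefix `yxy`; the other (5 states) tracks the count of `x`s modulo 5. Each combined state is a pair, one component from each; accept when both components accept.
          x    y  
>  q0     q1   q2 
   q1     q3   q1 
   q2     q4   q5 
   q3     q6   q3 
   q4     q3   q7 
   q5     q1   q5 
   q6     q8   q6 
   q7     q9   q7 
   q8     q5   q8 
 * q9    q10   q9 
   q10   q11  q10 
   q11   q12  q11 
   q12    q7  q12 
(> = start, * = accepting)

start=q0 accept=q9 q0-x->q1 q0-y->q2 q1-x->q3 q1-y->q1 q2-x->q4 q2-y->q5 q3-x->q6 q3-y->q3 q4-x->q3 q4-y->q7 q5-x->q1 q5-y->q5 q6-x->q8 q6-y->q6 q7-x->q9 q7-y->q7 q8-x->q5 q8-y->q8 q9-x->q10 q9-y->q9 q10-x->q11 q10-y->q10 q11-x->q12 q11-y->q11 q12-x->q7 q12-y->q12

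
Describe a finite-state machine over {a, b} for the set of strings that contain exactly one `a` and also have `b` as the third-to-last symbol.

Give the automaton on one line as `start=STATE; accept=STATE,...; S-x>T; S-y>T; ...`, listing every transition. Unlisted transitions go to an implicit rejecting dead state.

start=S0; accept=S12,S13,S18; S0-a>S1; S0-b>S2; S1-a>S3; S1-b>S4; S2-a>S5; S2-b>S6; S3-a>S7; S3-b>S8; S4-a>S9; S4-b>S10; S5-a>S11; S5-b>S12; S6-a>S13; S6-b>S14; S7-a>S7; S7-b>S8; S8-a>S9; S8-b>S15; S9-a>S11; S9-b>S16; S10-a>S17; S10-b>S18; S11-a>S7; S11-b>S8; S12-a>S9; S12-b>S10; S13-a>S11; S13-b>S12; S14-a>S13; S14-b>S14; S15-a>S17; S15-b>S19; S16-a>S9; S16-b>S15; S17-a>S11; S17-b>S16; S18-a>S17; S18-b>S18; S19-a>S17; S19-b>S19

Handle the two conditions separately and then intersect. One (3 states) tracks the count of `a`s, saturating at 2; the other (15 states) tracks the last 3 symbols read. Each combined state is a pair, one component from each; accept when both components accept.
          a    b  
>  S0     S1   S2 
   S1     S3   S4 
   S2     S5   S6 
   S3     S7   S8 
   S4     S9  S10 
   S5    S11  S12 
   S6    S13  S14 
   S7     S7   S8 
   S8     S9  S15 
   S9    S11  S16 
   S10   S17  S18 
   S11    S7   S8 
 * S12    S9  S10 
 * S13   S11  S12 
   S14   S13  S14 
   S15   S17  S19 
   S16    S9  S15 
   S17   S11  S16 
 * S18   S17  S18 
   S19   S17  S19 
(> = start, * = accepting)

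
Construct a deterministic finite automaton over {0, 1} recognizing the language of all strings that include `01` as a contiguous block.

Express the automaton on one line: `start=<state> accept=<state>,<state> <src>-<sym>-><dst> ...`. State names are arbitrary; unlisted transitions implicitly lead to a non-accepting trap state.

start=s0 accept=s2 s0-0->s1 s0-1->s0 s1-0->s1 s1-1->s2 s2-0->s2 s2-1->s2

States s0..s1 record the length of the longest prefix of `01` that matches the current input suffix. Reaching s2 means `01` has been seen, and we stay there forever. Accept from s2.
With 3 states:
        0   1  
>  s0   s1  s0 
   s1   s1  s2 
 * s2   s2  s2 
(> = start, * = accepting)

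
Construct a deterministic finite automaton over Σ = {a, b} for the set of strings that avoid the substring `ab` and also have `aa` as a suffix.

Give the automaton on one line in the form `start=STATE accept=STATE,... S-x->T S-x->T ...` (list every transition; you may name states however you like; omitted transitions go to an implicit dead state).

start=S0 accept=S2 S0-a->S1 S0-b->S0 S1-a->S2 S1-b->S3 S2-a->S2 S2-b->S3 S3-a->S4 S3-b->S3 S4-a->S5 S4-b->S3 S5-a->S5 S5-b->S3

Build one automaton per condition and run them in lockstep. The first has 3 states tracking partial matches of the forbidden pattern `ab`; the second has 3 states tracking how much of the suffix `aa` has currently been matched. A product state is a pair (one from each), accepting exactly when both do.
        a   b  
>  S0   S1  S0 
   S1   S2  S3 
 * S2   S2  S3 
   S3   S4  S3 
   S4   S5  S3 
   S5   S5  S3 
(> = start, * = accepting)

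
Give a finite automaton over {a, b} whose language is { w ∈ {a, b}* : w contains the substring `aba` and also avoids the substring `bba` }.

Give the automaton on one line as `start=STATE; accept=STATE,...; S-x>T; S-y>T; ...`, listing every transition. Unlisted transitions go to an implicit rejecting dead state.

start=s0; accept=s5,s7,s9; s0-a>s1; s0-b>s2; s1-a>s1; s1-b>s3; s2-a>s1; s2-b>s4; s3-a>s5; s3-b>s4; s4-a>s6; s4-b>s4; s5-a>s5; s5-b>s7; s6-a>s6; s6-b>s8; s7-a>s5; s7-b>s9; s8-a>s10; s8-b>s11; s9-a>s10; s9-b>s9; s10-a>s10; s10-b>s10; s11-a>s6; s11-b>s11

Handle the two conditions separately and then intersect. The first has 4 states tracking whether and how much of `aba` has been seen; the second has 4 states tracking partial matches of the forbidden pattern `bba`. A product state is a pair (one from each), accepting exactly when both do.
          a    b  
>  s0     s1   s2 
   s1     s1   s3 
   s2     s1   s4 
   s3     s5   s4 
   s4     s6   s4 
 * s5     s5   s7 
   s6     s6   s8 
 * s7     s5   s9 
   s8    s10  s11 
 * s9    s10   s9 
   s10   s10  s10 
   s11    s6  s11 
(> = start, * = accepting)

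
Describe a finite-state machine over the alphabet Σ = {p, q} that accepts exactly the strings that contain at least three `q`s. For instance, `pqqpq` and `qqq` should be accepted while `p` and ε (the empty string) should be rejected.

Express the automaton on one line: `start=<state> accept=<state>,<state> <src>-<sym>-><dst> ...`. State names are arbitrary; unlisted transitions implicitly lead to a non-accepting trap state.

Only the number of `q`s matters, and only up to 4. Make a chain A → B → C → D → E advanced by each `q` (with E absorbing); every other symbol self-loops. The accepting set is {D, E}.
A 5-state machine:
       p  q 
>  A   A  B 
   B   B  C 
   C   C  D 
 * D   D  E 
 * E   E  E 
(> = start, * = accepting)

start=A accept=D,E A-p->A A-q->B B-p->B B-q->C C-p->C C-q->D D-p->D D-q->E E-p->E E-q->E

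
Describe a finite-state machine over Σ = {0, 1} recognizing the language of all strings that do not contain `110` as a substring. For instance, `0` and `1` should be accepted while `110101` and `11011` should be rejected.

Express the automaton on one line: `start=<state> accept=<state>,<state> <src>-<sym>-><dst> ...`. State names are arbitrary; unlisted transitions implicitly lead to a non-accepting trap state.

This is the complement of 'contains `110`'. Use the same substring-matching states — s0 through s3 holding how much of `110` has just been matched — but flip the accepting set: everything except the trap s3 accepts.
A 4-state machine:
        0   1  
>* s0   s0  s1 
 * s1   s0  s2 
 * s2   s3  s2 
   s3   s3  s3 
(> = start, * = accepting)

start=s0 accept=s0,s1,s2 s0-0->s0 s0-1->s1 s1-0->s0 s1-1->s2 s2-0->s3 s2-1->s2 s3-0->s3 s3-1->s3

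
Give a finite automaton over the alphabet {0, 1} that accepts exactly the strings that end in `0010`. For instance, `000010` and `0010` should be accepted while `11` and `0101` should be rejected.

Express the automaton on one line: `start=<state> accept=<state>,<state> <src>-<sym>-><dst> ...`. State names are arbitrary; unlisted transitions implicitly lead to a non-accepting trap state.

start=A accept=E A-0->B A-1->A B-0->C B-1->A C-0->C C-1->D D-0->E D-1->A E-0->C E-1->A

Remember how much of `0010` the current input suffix matches. State A means no match yet; B means the last symbol is `0`; C means the last 2 symbols are `00`; D means the last 3 symbols are `001`; E means the last 4 symbols are `0010`. Only E accepts. On a mismatch, fall back to the longest proper suffix that is still a prefix of `0010`.
With 5 states:
       0  1 
>  A   B  A 
   B   C  A 
   C   C  D 
   D   E  A 
 * E   C  A 
(> = start, * = accepting)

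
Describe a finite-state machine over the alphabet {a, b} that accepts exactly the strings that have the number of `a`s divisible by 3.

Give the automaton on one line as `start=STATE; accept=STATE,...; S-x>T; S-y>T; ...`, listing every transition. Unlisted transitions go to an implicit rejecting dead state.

Keep the running count of `a`s modulo 3: each `a` advances along the cycle q0 → q1 → q2 → q0 while other symbols loop. Accept at q0.
        a   b  
>* q0   q1  q0 
   q1   q2  q1 
   q2   q0  q2 
(> = start, * = accepting)

start=q0; accept=q0; q0-a>q1; q0-b>q0; q1-a>q2; q1-b>q1; q2-a>q0; q2-b>q2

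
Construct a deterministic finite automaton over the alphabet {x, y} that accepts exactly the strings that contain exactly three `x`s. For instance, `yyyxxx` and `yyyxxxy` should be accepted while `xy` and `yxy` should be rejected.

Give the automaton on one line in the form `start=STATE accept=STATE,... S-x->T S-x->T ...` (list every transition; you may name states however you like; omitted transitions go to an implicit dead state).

start=A accept=D A-x->B A-y->A B-x->C B-y->B C-x->D C-y->C D-x->E D-y->D E-x->E E-y->E

Only the number of `x`s matters, and only up to 4. Make a chain A → B → C → D → E advanced by each `x` (with E absorbing); every other symbol self-loops. The accepting set is {D}.
A 5-state machine:
       x  y 
>  A   B  A 
   B   C  B 
   C   D  C 
 * D   E  D 
   E   E  E 
(> = start, * = accepting)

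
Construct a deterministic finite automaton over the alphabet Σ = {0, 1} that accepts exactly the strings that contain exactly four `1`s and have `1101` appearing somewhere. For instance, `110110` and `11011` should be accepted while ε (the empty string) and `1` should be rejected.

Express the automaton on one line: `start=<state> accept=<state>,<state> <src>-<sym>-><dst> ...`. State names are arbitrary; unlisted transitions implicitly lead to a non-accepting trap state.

start=S0 accept=S12 S0-0->S0 S0-1->S1 S1-0->S2 S1-1->S3 S2-0->S2 S2-1->S4 S3-0->S5 S3-1->S6 S4-0->S7 S4-1->S6 S5-0->S7 S5-1->S8 S6-0->S9 S6-1->S10 S7-0->S7 S7-1->S11 S8-0->S8 S8-1->S12 S9-0->S13 S9-1->S12 S10-0->S14 S10-1->S15 S11-0->S13 S11-1->S10 S12-0->S12 S12-1->S16 S13-0->S13 S13-1->S17 S14-0->S18 S14-1->S16 S15-0->S19 S15-1->S15 S16-0->S16 S16-1->S16 S17-0->S18 S17-1->S15 S18-0->S18 S18-1->S20 S19-0->S21 S19-1->S16 S20-0->S21 S20-1->S15 S21-0->S21 S21-1->S20

Build one automaton per condition and run them in lockstep. One (6 states) tracks the count of `1`s, saturating at 5; the other (5 states) tracks whether and how much of `1101` has been seen. Each combined state is a pair, one component from each; accept when both components accept.
A 22-state machine:
          0    1  
>  S0     S0   S1 
   S1     S2   S3 
   S2     S2   S4 
   S3     S5   S6 
   S4     S7   S6 
   S5     S7   S8 
   S6     S9  S10 
   S7     S7  S11 
   S8     S8  S12 
   S9    S13  S12 
   S10   S14  S15 
   S11   S13  S10 
 * S12   S12  S16 
   S13   S13  S17 
   S14   S18  S16 
   S15   S19  S15 
   S16   S16  S16 
   S17   S18  S15 
   S18   S18  S20 
   S19   S21  S16 
   S20   S21  S15 
   S21   S21  S20 
(> = start, * = accepting)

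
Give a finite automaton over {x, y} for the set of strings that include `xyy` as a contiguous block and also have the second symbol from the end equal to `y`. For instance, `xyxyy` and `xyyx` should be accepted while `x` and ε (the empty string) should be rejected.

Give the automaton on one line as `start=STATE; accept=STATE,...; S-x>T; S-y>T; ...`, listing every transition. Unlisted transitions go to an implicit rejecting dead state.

start=S0; accept=S3,S4; S0-x>S1; S0-y>S0; S1-x>S1; S1-y>S2; S2-x>S1; S2-y>S3; S3-x>S4; S3-y>S3; S4-x>S5; S4-y>S6; S5-x>S5; S5-y>S6; S6-x>S4; S6-y>S3

Build one automaton per condition and run them in lockstep. The first has 4 states tracking whether and how much of `xyy` has been seen; the second has 7 states tracking the last 2 symbols read. A product state is a pair (one from each), accepting exactly when both do. After merging equivalent states the machine shrinks.
7 states suffice.
        x   y  
>  S0   S1  S0 
   S1   S1  S2 
   S2   S1  S3 
 * S3   S4  S3 
 * S4   S5  S6 
   S5   S5  S6 
   S6   S4  S3 
(> = start, * = accepting)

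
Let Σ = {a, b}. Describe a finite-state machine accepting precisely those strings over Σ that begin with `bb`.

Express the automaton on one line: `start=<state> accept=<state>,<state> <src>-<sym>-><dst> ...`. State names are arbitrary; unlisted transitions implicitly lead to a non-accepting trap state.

start=S0 accept=S2 S0-a->S3 S0-b->S1 S1-a->S3 S1-b->S2 S2-a->S2 S2-b->S2 S3-a->S3 S3-b->S3

Walk along `bb` while the input agrees: from S0 take `b` to S1, and so on. Any deviation drops to the rejecting sink S3. Once S2 is reached the prefix is confirmed and every continuation is accepted.
With 4 states:
        a   b  
>  S0   S3  S1 
   S1   S3  S2 
 * S2   S2  S2 
   S3   S3  S3 
(> = start, * = accepting)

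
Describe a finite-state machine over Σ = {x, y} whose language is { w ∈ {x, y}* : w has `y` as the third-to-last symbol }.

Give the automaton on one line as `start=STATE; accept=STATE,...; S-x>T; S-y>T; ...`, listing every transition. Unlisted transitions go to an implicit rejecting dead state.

start=A; accept=L,M,N,O; A-x>B; A-y>C; B-x>D; B-y>E; C-x>F; C-y>G; D-x>H; D-y>I; E-x>J; E-y>K; F-x>L; F-y>M; G-x>N; G-y>O; H-x>H; H-y>I; I-x>J; I-y>K; J-x>L; J-y>M; K-x>N; K-y>O; L-x>H; L-y>I; M-x>J; M-y>K; N-x>L; N-y>M; O-x>N; O-y>O

A DFA must remember the last 3 symbols (since which symbol is third-to-last isn't known until the input ends). Use one state per possible window of the last ≤3 symbols; accept from those whose window starts with `y`.
       x  y 
>  A   B  C 
   B   D  E 
   C   F  G 
   D   H  I 
   E   J  K 
   F   L  M 
   G   N  O 
   H   H  I 
   I   J  K 
   J   L  M 
   K   N  O 
 * L   H  I 
 * M   J  K 
 * N   L  M 
 * O   N  O 
(> = start, * = accepting)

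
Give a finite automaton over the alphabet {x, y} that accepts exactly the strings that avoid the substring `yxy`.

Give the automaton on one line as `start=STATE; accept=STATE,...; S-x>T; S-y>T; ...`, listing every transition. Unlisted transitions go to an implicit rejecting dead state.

start=q0; accept=q0,q1,q2; q0-x>q0; q0-y>q1; q1-x>q2; q1-y>q1; q2-x>q0; q2-y>q3; q3-x>q3; q3-y>q3

This is the complement of 'contains `yxy`'. Use the same substring-matching states — q0 through q3 holding how much of `yxy` has just been matched — but flip the accepting set: everything except the trap q3 accepts.
        x   y  
>* q0   q0  q1 
 * q1   q2  q1 
 * q2   q0  q3 
   q3   q3  q3 
(> = start, * = accepting)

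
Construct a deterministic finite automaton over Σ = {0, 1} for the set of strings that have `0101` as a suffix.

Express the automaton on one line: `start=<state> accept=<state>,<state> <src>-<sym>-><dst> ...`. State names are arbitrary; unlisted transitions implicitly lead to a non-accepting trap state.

Let each state record the length of the longest suffix of the input read so far that is also a prefix of `0101`. q1 means the last symbol is `0`; q2 means the last 2 symbols are `01`; q3 means the last 3 symbols are `010`; q4 means the last 4 symbols are `0101`. Accept only at q4, where the string currently ends in `0101`.
        0   1  
>  q0   q1  q0 
   q1   q1  q2 
   q2   q3  q0 
   q3   q1  q4 
 * q4   q3  q0 
(> = start, * = accepting)

start=q0 accept=q4 q0-0->q1 q0-1->q0 q1-0->q1 q1-1->q2 q2-0->q3 q2-1->q0 q3-0->q1 q3-1->q4 q4-0->q3 q4-1->q0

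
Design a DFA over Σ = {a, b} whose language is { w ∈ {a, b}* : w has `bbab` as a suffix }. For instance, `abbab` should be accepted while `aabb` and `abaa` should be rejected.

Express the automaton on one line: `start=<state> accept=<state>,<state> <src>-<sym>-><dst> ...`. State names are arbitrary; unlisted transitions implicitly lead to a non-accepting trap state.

start=S0 accept=S4 S0-a->S0 S0-b->S1 S1-a->S0 S1-b->S2 S2-a->S3 S2-b->S2 S3-a->S0 S3-b->S4 S4-a->S0 S4-b->S2

Remember how much of `bbab` the current input suffix matches. State S0 means no match yet; S1 means the last symbol is `b`; S2 means the last 2 symbols are `bb`; S3 means the last 3 symbols are `bba`; S4 means the last 4 symbols are `bbab`. Only S4 accepts. On a mismatch, fall back to the longest proper suffix that is still a prefix of `bbab`.
A 5-state machine:
        a   b  
>  S0   S0  S1 
   S1   S0  S2 
   S2   S3  S2 
   S3   S0  S4 
 * S4   S0  S2 
(> = start, * = accepting)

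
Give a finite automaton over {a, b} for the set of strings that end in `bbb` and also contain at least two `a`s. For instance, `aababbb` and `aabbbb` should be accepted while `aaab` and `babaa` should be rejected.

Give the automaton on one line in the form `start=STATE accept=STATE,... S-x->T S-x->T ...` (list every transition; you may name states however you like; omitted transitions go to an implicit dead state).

start=S0 accept=S14,S15 S0-a->S1 S0-b->S2 S1-a->S3 S1-b->S4 S2-a->S1 S2-b->S5 S3-a->S6 S3-b->S7 S4-a->S3 S4-b->S8 S5-a->S1 S5-b->S9 S6-a->S6 S6-b->S10 S7-a->S6 S7-b->S11 S8-a->S3 S8-b->S12 S9-a->S1 S9-b->S9 S10-a->S6 S10-b->S13 S11-a->S6 S11-b->S14 S12-a->S3 S12-b->S12 S13-a->S6 S13-b->S15 S14-a->S6 S14-b->S14 S15-a->S6 S15-b->S15

Run two small machines in parallel and take their product. One (4 states) tracks how much of the suffix `bbb` has currently been matched; the other (4 states) tracks the count of `a`s, saturating at 3. Each combined state is a pair, one component from each; accept when both components accept.
A 16-state machine:
          a    b  
>  S0     S1   S2 
   S1     S3   S4 
   S2     S1   S5 
   S3     S6   S7 
   S4     S3   S8 
   S5     S1   S9 
   S6     S6  S10 
   S7     S6  S11 
   S8     S3  S12 
   S9     S1   S9 
   S10    S6  S13 
   S11    S6  S14 
   S12    S3  S12 
   S13    S6  S15 
 * S14    S6  S14 
 * S15    S6  S15 
(> = start, * = accepting)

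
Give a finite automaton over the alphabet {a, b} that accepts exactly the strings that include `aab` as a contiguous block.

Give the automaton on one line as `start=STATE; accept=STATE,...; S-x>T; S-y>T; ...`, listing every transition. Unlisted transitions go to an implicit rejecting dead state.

Track how much of `aab` has been matched so far: state S0 is no progress, S3 is the absorbing accept state reached once `aab` has occurred. Intermediate states record partial matches; on a mismatch, fall back to the longest reusable overlap.
With 4 states:
        a   b  
>  S0   S1  S0 
   S1   S2  S0 
   S2   S2  S3 
 * S3   S3  S3 
(> = start, * = accepting)

start=S0; accept=S3; S0-a>S1; S0-b>S0; S1-a>S2; S1-b>S0; S2-a>S2; S2-b>S3; S3-a>S3; S3-b>S3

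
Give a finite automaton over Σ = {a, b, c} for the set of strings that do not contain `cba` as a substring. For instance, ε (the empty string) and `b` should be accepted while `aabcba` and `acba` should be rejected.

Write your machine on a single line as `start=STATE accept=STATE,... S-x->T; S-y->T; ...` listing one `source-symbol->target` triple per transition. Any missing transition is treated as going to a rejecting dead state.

This is the complement of 'contains `cba`'. Use the same substring-matching states — q0 through q3 holding how much of `cba` has just been matched — but flip the accepting set: everything except the trap q3 accepts.
A 4-state machine:
        a   b   c  
>* q0   q0  q0  q1 
 * q1   q0  q2  q1 
 * q2   q3  q0  q1 
   q3   q3  q3  q3 
(> = start, * = accepting)

start=q0; accept=q0,q1,q2; q0-a->q0; q0-b->q0; q0-c->q1; q1-a->q0; q1-b->q2; q1-c->q1; q2-a->q3; q2-b->q0; q2-c->q1; q3-a->q3; q3-b->q3; q3-c->q3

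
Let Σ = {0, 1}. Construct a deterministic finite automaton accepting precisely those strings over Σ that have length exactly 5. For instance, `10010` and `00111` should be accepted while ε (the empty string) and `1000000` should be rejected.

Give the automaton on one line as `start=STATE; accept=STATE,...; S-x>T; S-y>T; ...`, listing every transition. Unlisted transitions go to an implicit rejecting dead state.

start=s0; accept=s5; s0-0>s1; s0-1>s1; s1-0>s2; s1-1>s2; s2-0>s3; s2-1>s3; s3-0>s4; s3-1>s4; s4-0>s5; s4-1>s5; s5-0>s6; s5-1>s6; s6-0>s6; s6-1>s6

We only need to distinguish lengths 0, 1, …, 5, and '>5'. Chain s0 → s1 → s2 → s3 → s4 → s5 → s6 on every symbol, with s6 looping. Accepting states: {s5}.
With 7 states:
        0   1  
>  s0   s1  s1 
   s1   s2  s2 
   s2   s3  s3 
   s3   s4  s4 
   s4   s5  s5 
 * s5   s6  s6 
   s6   s6  s6 
(> = start, * = accepting)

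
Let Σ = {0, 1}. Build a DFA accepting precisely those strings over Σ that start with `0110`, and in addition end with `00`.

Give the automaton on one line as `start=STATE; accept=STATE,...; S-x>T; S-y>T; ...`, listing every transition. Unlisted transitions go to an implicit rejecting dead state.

Build one automaton per condition and run them in lockstep. The first has 6 states tracking whether the input so far still matches the prefix `0110`; the second has 3 states tracking how much of the suffix `00` has currently been matched. A product state is a pair (one from each), accepting exactly when both do.
        0   1  
>  S0   S1  S2 
   S1   S3  S4 
   S2   S5  S2 
   S3   S3  S2 
   S4   S5  S6 
   S5   S3  S2 
   S6   S7  S2 
   S7   S8  S9 
 * S8   S8  S9 
   S9   S7  S9 
(> = start, * = accepting)

start=S0; accept=S8; S0-0>S1; S0-1>S2; S1-0>S3; S1-1>S4; S2-0>S5; S2-1>S2; S3-0>S3; S3-1>S2; S4-0>S5; S4-1>S6; S5-0>S3; S5-1>S2; S6-0>S7; S6-1>S2; S7-0>S8; S7-1>S9; S8-0>S8; S8-1>S9; S9-0>S7; S9-1>S9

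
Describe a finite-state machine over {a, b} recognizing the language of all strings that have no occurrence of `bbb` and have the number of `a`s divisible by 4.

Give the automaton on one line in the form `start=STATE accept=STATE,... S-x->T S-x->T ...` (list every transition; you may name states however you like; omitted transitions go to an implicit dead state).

Run two small machines in parallel and take their product. The first has 4 states tracking partial matches of the forbidden pattern `bbb`; the second has 4 states tracking the count of `a`s modulo 4. A product state is a pair (one from each), accepting exactly when both do. After merging equivalent states the machine shrinks.
With 13 states:
          a    b  
>* q0     q1   q2 
   q1     q3   q4 
 * q2     q1   q5 
   q3     q6   q7 
   q4     q3   q8 
 * q5     q1   q9 
   q6     q0  q10 
   q7     q6  q11 
   q8     q3   q9 
   q9     q9   q9 
   q10    q0  q12 
   q11    q6   q9 
   q12    q0   q9 
(> = start, * = accepting)

start=q0 accept=q0,q2,q5 q0-a->q1 q0-b->q2 q1-a->q3 q1-b->q4 q2-a->q1 q2-b->q5 q3-a->q6 q3-b->q7 q4-a->q3 q4-b->q8 q5-a->q1 q5-b->q9 q6-a->q0 q6-b->q10 q7-a->q6 q7-b->q11 q8-a->q3 q8-b->q9 q9-a->q9 q9-b->q9 q10-a->q0 q10-b->q12 q11-a->q6 q11-b->q9 q12-a->q0 q12-b->q9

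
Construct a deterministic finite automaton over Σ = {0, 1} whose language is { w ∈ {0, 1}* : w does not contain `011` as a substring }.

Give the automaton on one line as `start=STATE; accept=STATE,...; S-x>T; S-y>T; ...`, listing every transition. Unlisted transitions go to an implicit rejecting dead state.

start=q0; accept=q0,q1,q2; q0-0>q1; q0-1>q0; q1-0>q1; q1-1>q2; q2-0>q1; q2-1>q3; q3-0>q3; q3-1>q3

This is the complement of 'contains `011`'. Use the same substring-matching states — q0 through q3 holding how much of `011` has just been matched — but flip the accepting set: everything except the trap q3 accepts.
A 4-state machine:
        0   1  
>* q0   q1  q0 
 * q1   q1  q2 
 * q2   q1  q3 
   q3   q3  q3 
(> = start, * = accepting)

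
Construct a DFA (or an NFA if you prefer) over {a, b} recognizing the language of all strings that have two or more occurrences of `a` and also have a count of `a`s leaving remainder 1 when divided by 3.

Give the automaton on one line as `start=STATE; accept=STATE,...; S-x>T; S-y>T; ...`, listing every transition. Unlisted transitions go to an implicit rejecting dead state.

start=q0; accept=q4; q0-a>q1; q0-b>q0; q1-a>q2; q1-b>q1; q2-a>q3; q2-b>q2; q3-a>q4; q3-b>q3; q4-a>q5; q4-b>q4; q5-a>q3; q5-b>q5

Handle the two conditions separately and then intersect. One (4 states) tracks the count of `a`s, saturating at 3; the other (3 states) tracks the count of `a`s modulo 3. Each combined state is a pair, one component from each; accept when both components accept.
A 6-state machine:
        a   b  
>  q0   q1  q0 
   q1   q2  q1 
   q2   q3  q2 
   q3   q4  q3 
 * q4   q5  q4 
   q5   q3  q5 
(> = start, * = accepting)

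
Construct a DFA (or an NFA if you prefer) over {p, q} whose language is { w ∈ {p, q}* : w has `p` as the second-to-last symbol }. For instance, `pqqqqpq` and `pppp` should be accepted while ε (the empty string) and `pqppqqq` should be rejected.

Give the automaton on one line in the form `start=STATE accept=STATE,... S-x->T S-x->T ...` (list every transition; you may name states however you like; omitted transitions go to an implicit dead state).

start=s0 accept=s3,s4 s0-p->s1 s0-q->s2 s1-p->s3 s1-q->s4 s2-p->s5 s2-q->s6 s3-p->s3 s3-q->s4 s4-p->s5 s4-q->s6 s5-p->s3 s5-q->s4 s6-p->s5 s6-q->s6

A DFA must remember the last 2 symbols (since which symbol is second-to-last isn't known until the input ends). Use one state per possible window of the last ≤2 symbols; accept from those whose window starts with `p`.
7 states suffice.
        p   q  
>  s0   s1  s2 
   s1   s3  s4 
   s2   s5  s6 
 * s3   s3  s4 
 * s4   s5  s6 
   s5   s3  s4 
   s6   s5  s6 
(> = start, * = accepting)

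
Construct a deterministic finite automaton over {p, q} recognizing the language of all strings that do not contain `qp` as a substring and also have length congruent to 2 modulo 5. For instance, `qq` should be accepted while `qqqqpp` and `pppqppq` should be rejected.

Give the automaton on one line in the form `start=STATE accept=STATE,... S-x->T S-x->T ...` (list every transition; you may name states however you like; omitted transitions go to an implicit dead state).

Handle the two conditions separately and then intersect. The first has 3 states tracking partial matches of the forbidden pattern `qp`; the second has 5 states tracking the input length modulo 5. A product state is a pair (one from each), accepting exactly when both do. After merging equivalent states the machine shrinks.
       p  q 
>  A   B  C 
   B   D  E 
   C   F  E 
 * D   G  H 
 * E   F  H 
   F   F  F 
   G   I  J 
   H   F  J 
   I   A  K 
   J   F  K 
   K   F  C 
(> = start, * = accepting)

start=A accept=D,E A-p->B A-q->C B-p->D B-q->E C-p->F C-q->E D-p->G D-q->H E-p->F E-q->H F-p->F F-q->F G-p->I G-q->J H-p->F H-q->J I-p->A I-q->K J-p->F J-q->K K-p->F K-q->C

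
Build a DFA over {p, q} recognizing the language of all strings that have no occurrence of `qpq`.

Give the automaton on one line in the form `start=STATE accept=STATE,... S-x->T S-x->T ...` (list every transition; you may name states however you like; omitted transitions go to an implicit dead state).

Track partial matches of the forbidden pattern `qpq`. State s3 is a dead state reached once `qpq` has occurred; every other state accepts. s0 means no part of `qpq` is currently matched.
With 4 states:
        p   q  
>* s0   s0  s1 
 * s1   s2  s1 
 * s2   s0  s3 
   s3   s3  s3 
(> = start, * = accepting)

start=s0 accept=s0,s1,s2 s0-p->s0 s0-q->s1 s1-p->s2 s1-q->s1 s2-p->s0 s2-q->s3 s3-p->s3 s3-q->s3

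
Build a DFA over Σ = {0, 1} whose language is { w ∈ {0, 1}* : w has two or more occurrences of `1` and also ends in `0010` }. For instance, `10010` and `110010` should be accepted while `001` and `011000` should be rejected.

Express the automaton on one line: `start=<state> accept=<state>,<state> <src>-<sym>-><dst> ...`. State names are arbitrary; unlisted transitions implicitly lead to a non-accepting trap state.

Run two small machines in parallel and take their product. One (4 states) tracks the count of `1`s, saturating at 3; the other (5 states) tracks how much of the suffix `0010` has currently been matched. Each combined state is a pair, one component from each; accept when both components accept.
18 states suffice.
          0    1  
>  s0     s1   s2 
   s1     s3   s2 
   s2     s4   s5 
   s3     s3   s6 
   s4     s7   s5 
   s5     s8   s9 
   s6    s10   s5 
   s7     s7  s11 
   s8    s12   s9 
   s9    s13   s9 
   s10    s7   s5 
   s11   s14   s9 
   s12   s12  s15 
   s13   s16   s9 
 * s14   s12   s9 
   s15   s17   s9 
   s16   s16  s15 
 * s17   s16   s9 
(> = start, * = accepting)

start=s0 accept=s14,s17 s0-0->s1 s0-1->s2 s1-0->s3 s1-1->s2 s2-0->s4 s2-1->s5 s3-0->s3 s3-1->s6 s4-0->s7 s4-1->s5 s5-0->s8 s5-1->s9 s6-0->s10 s6-1->s5 s7-0->s7 s7-1->s11 s8-0->s12 s8-1->s9 s9-0->s13 s9-1->s9 s10-0->s7 s10-1->s5 s11-0->s14 s11-1->s9 s12-0->s12 s12-1->s15 s13-0->s16 s13-1->s9 s14-0->s12 s14-1->s9 s15-0->s17 s15-1->s9 s16-0->s16 s16-1->s15 s17-0->s16 s17-1->s9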